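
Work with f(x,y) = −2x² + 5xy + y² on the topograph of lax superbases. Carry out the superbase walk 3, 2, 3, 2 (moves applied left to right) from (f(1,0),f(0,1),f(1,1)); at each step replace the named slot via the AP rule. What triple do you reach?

start (-2,1,4) = (f(1,0),f(0,1),f(1,1))
replace slot 3: 2·((-2)+1) − 4 = -6 → (-2,1,-6)
replace slot 2: 2·((-2)+(-6)) − 1 = -17 → (-2,-17,-6)
replace slot 3: 2·((-2)+(-17)) − (-6) = -32 → (-2,-17,-32)
replace slot 2: 2·((-2)+(-32)) − (-17) = -51 → (-2,-51,-32)

-2,-51,-32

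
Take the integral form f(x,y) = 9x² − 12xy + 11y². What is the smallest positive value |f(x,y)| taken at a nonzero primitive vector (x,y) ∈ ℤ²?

translate: b→6 (≡-12 mod 18), so (9,-12,11)→(9,6,8)
flip: (9,6,8)→(8,-6,9)
reduced (well bottom): (8,-6,9) with a≤c, −a<b≤a
well minimum = a = 8

8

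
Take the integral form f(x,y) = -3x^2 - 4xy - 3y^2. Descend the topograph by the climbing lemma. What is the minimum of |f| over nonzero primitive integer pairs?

translate: b→-2 (≡4 mod 6), so (3,4,3)→(3,-2,2)
flip: (3,-2,2)→(2,2,3)
reduced (well bottom): (2,2,3) with a≤c, −a<b≤a
well minimum |f| = |-2| = 2 (negative-definite)

2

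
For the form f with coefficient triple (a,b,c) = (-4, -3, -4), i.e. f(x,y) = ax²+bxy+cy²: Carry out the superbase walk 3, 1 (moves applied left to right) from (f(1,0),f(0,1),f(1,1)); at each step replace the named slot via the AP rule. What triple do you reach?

start (-4,-4,-11) = (f(1,0),f(0,1),f(1,1))
replace slot 3: 2·((-4)+(-4)) − (-11) = -5 → (-4,-4,-5)
replace slot 1: 2·((-4)+(-5)) − (-4) = -14 → (-14,-4,-5)

-14,-4,-5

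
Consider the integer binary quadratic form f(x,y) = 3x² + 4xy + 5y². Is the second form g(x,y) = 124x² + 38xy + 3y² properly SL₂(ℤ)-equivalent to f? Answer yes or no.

D₁ = -44, D₂ = -44
f: translate: b→-2 (≡4 mod 6), so (3,4,5)→(3,-2,4)
f: reduced (well bottom): (3,-2,4) with a≤c, −a<b≤a
g: flip: (124,38,3)→(3,-38,124)
g: translate: b→-2 (≡-38 mod 6), so (3,-38,124)→(3,-2,4)
g: reduced (well bottom): (3,-2,4) with a≤c, −a<b≤a
reduced forms (3, -2, 4) vs (3, -2, 4) ⇒ equivalent

yes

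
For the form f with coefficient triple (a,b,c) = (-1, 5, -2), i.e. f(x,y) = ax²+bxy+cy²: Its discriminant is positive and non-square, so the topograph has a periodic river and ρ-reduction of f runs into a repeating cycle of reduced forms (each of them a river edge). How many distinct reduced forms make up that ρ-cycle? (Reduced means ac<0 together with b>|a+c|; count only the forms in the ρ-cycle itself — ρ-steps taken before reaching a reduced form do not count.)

D = 17, ⌊√D⌋ = 4
descent: ρ → (-2,3,1)  [lands on river]
river: ρ → (1,3,-2)
river: ρ → (-2,1,2)
river: ρ → (2,3,-1)
river: ρ → (-1,3,2)
river: ρ → (2,1,-2)
ρ-cycle length = 6 (tail of 1 descent step not counted)

6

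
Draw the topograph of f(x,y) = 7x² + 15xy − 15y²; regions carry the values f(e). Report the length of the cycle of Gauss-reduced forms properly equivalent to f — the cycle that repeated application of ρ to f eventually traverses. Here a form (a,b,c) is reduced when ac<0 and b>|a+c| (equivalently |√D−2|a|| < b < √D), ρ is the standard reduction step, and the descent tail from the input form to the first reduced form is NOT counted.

D = 645, ⌊√D⌋ = 25
river: ρ → (-15,15,7)
river: ρ → (7,13,-17)
river: ρ → (-17,21,3)
river: ρ → (3,21,-17)
river: ρ → (-17,13,7)
river: ρ → (7,15,-15)
ρ-cycle length = 6 (tail of 0 descent steps not counted)

6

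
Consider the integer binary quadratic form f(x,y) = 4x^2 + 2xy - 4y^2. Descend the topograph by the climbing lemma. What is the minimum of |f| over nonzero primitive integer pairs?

river: ρ → (-4,6,2)
river: ρ → (2,6,-4)
river: ρ → (-4,2,4)
river: ρ → (4,6,-2)
river: ρ → (-2,6,4)
river: ρ → (4,2,-4)
closes: descent 0, river 6
min |a| on river = 2

2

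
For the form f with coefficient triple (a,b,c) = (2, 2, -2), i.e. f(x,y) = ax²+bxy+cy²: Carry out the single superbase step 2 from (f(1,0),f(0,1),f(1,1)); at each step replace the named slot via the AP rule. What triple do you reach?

start (2,-2,2) = (f(1,0),f(0,1),f(1,1))
replace slot 2: 2·(2+2) − (-2) = 10 → (2,10,2)

2,10,2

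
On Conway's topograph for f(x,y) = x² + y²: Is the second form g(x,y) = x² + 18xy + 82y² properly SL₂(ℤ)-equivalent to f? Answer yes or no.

D₁ = -4, D₂ = -4
f: reduced (well bottom): (1,0,1) with a≤c, −a<b≤a
g: translate: b→0 (≡18 mod 2), so (1,18,82)→(1,0,1)
g: reduced (well bottom): (1,0,1) with a≤c, −a<b≤a
reduced forms (1, 0, 1) vs (1, 0, 1) ⇒ equivalent

yes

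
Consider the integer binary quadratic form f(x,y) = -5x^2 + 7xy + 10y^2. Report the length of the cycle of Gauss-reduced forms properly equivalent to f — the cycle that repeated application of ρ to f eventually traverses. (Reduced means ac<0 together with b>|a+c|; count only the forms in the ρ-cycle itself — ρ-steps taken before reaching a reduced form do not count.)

D = 249, ⌊√D⌋ = 15
river: ρ → (10,13,-2)
river: ρ → (-2,15,3)
river: ρ → (3,15,-2)
river: ρ → (-2,13,10)
river: ρ → (10,7,-5)
river: ρ → (-5,13,4)
river: ρ → (4,11,-8)
river: ρ → (-8,5,7)
river: ρ → (7,9,-6)
river: ρ → (-6,15,1)
river: ρ → (1,15,-6)
river: ρ → (-6,9,7)
river: ρ → (7,5,-8)
river: ρ → (-8,11,4)
river: ρ → (4,13,-5)
river: ρ → (-5,7,10)
ρ-cycle length = 16 (tail of 0 descent steps not counted)

16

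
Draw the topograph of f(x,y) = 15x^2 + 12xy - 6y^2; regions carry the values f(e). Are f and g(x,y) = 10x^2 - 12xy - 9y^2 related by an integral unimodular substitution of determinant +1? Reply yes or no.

D₁ = 504, D₂ = 504
river cycle of f (length 4): (-6, 12, 15), (15, 18, -3), (-3, 18, 15), (15, 12, -6)
river cycle of g (length 10): (-9, 12, 10), (10, 8, -11), (-11, 14, 7), (7, 14, -11), (-11, 8, 10), (10, 12, -9), (-9, 6, 13), (13, 20, -2), (-2, 20, 13), (13, 6, -9)
cycles differ ⇒ inequivalent

no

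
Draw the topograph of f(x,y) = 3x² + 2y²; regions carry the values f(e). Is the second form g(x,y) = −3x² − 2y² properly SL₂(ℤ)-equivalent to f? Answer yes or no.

D₁ = -24, D₂ = -24
f: flip: (3,0,2)→(2,0,3)
f: reduced (well bottom): (2,0,3) with a≤c, −a<b≤a
g is negative-definite; reduce −g:
−g: flip: (3,0,2)→(2,0,3)
−g: reduced (well bottom): (2,0,3) with a≤c, −a<b≤a
flip sign back: reduced form of g is (-2,0,-3)
reduced forms (2, 0, 3) vs (-2, 0, -3) ⇒ inequivalent

no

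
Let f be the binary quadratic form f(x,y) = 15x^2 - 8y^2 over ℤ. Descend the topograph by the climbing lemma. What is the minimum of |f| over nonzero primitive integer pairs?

descent: ρ → (-8,16,7)  [lands on river]
river: ρ → (7,12,-12)
river: ρ → (-12,12,7)
river: ρ → (7,16,-8)
closes: descent 1, river 4
min |a| on river = 7

7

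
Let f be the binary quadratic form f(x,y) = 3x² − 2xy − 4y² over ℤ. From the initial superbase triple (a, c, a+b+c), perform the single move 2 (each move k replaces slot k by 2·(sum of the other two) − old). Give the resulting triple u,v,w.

start (3,-4,-3) = (f(1,0),f(0,1),f(1,1))
replace slot 2: 2·(3+(-3)) − (-4) = 4 → (3,4,-3)

3,4,-3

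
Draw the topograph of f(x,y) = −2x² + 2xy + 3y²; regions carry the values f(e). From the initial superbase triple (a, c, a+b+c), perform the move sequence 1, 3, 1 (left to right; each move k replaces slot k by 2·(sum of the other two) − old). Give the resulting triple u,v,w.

start (-2,3,3) = (f(1,0),f(0,1),f(1,1))
replace slot 1: 2·(3+3) − (-2) = 14 → (14,3,3)
replace slot 3: 2·(14+3) − 3 = 31 → (14,3,31)
replace slot 1: 2·(3+31) − 14 = 54 → (54,3,31)

54,3,31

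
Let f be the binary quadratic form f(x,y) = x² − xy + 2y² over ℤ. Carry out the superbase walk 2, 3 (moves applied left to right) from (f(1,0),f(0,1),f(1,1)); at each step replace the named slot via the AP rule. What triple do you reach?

start (1,2,2) = (f(1,0),f(0,1),f(1,1))
replace slot 2: 2·(1+2) − 2 = 4 → (1,4,2)
replace slot 3: 2·(1+4) − 2 = 8 → (1,4,8)

1,4,8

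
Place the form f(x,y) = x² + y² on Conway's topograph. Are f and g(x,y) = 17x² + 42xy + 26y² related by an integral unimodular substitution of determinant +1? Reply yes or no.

D₁ = -4, D₂ = -4
f: reduced (well bottom): (1,0,1) with a≤c, −a<b≤a
g: translate: b→8 (≡42 mod 34), so (17,42,26)→(17,8,1)
g: flip: (17,8,1)→(1,-8,17)
g: translate: b→0 (≡-8 mod 2), so (1,-8,17)→(1,0,1)
g: reduced (well bottom): (1,0,1) with a≤c, −a<b≤a
reduced forms (1, 0, 1) vs (1, 0, 1) ⇒ equivalent

yes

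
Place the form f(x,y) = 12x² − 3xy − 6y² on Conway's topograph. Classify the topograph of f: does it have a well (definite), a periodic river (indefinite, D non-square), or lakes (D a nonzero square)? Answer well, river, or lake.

D = b²−4ac = (-3)² − 4·12·(-6) = 297
D > 0 non-square ⇒ indefinite ⇒ periodic river

river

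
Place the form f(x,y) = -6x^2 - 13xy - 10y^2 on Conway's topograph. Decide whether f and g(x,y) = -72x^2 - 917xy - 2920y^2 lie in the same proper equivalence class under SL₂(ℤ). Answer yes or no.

D₁ = -71, D₂ = -71
f is negative-definite; reduce −f:
−f: translate: b→1 (≡13 mod 12), so (6,13,10)→(6,1,3)
−f: flip: (6,1,3)→(3,-1,6)
−f: reduced (well bottom): (3,-1,6) with a≤c, −a<b≤a
flip sign back: reduced form of f is (-3,1,-6)
g is negative-definite; reduce −g:
−g: translate: b→53 (≡917 mod 144), so (72,917,2920)→(72,53,10)
−g: flip: (72,53,10)→(10,-53,72)
−g: translate: b→7 (≡-53 mod 20), so (10,-53,72)→(10,7,3)
−g: flip: (10,7,3)→(3,-7,10)
−g: translate: b→-1 (≡-7 mod 6), so (3,-7,10)→(3,-1,6)
−g: reduced (well bottom): (3,-1,6) with a≤c, −a<b≤a
flip sign back: reduced form of g is (-3,1,-6)
reduced forms (-3, 1, -6) vs (-3, 1, -6) ⇒ equivalent

yes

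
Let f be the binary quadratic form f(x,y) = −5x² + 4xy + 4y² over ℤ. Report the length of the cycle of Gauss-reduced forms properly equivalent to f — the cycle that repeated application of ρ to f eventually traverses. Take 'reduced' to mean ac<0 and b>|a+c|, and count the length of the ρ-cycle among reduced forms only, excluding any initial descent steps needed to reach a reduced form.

D = 96, ⌊√D⌋ = 9
river: ρ → (4,4,-5)
river: ρ → (-5,6,3)
river: ρ → (3,6,-5)
river: ρ → (-5,4,4)
ρ-cycle length = 4 (tail of 0 descent steps not counted)

4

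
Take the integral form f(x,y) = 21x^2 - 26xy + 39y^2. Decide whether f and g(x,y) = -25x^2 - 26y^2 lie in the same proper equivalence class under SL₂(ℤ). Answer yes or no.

D₁ = -2600, D₂ = -2600
f: translate: b→16 (≡-26 mod 42), so (21,-26,39)→(21,16,34)
f: reduced (well bottom): (21,16,34) with a≤c, −a<b≤a
g is negative-definite; reduce −g:
−g: reduced (well bottom): (25,0,26) with a≤c, −a<b≤a
flip sign back: reduced form of g is (-25,0,-26)
reduced forms (21, 16, 34) vs (-25, 0, -26) ⇒ inequivalent

no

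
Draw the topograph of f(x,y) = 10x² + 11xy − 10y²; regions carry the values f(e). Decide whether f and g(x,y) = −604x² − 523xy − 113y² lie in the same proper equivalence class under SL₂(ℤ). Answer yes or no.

D₁ = 521, D₂ = 521
river cycle of f (length 34): (-10, 9, 11), (11, 13, -8), (-8, 19, 5), (5, 21, -4), (-4, 19, 10), (10, 21, -2), (-2, 19, 20), (20, 21, -1), (-1, 21, 20), (20, 19, -2), … (24 more)
river cycle of g (length 34): (-10, 9, 11), (11, 13, -8), (-8, 19, 5), (5, 21, -4), (-4, 19, 10), (10, 21, -2), (-2, 19, 20), (20, 21, -1), (-1, 21, 20), (20, 19, -2), … (24 more)
cycles coincide ⇒ equivalent

yes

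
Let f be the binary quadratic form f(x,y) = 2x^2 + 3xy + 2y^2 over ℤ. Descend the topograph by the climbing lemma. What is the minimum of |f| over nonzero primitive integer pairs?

translate: b→-1 (≡3 mod 4), so (2,3,2)→(2,-1,1)
flip: (2,-1,1)→(1,1,2)
reduced (well bottom): (1,1,2) with a≤c, −a<b≤a
well minimum = a = 1

1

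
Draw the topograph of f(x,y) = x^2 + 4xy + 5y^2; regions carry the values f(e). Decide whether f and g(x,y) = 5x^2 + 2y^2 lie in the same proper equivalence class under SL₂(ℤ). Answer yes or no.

D₁ = -4, D₂ = -40
discriminants differ ⇒ not SL₂(ℤ)-equivalent

no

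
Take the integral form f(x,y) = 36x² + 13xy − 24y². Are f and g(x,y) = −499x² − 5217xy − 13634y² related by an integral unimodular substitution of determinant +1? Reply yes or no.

D₁ = 3625, D₂ = 3625
river cycle of f (length 30): (-24, 35, 25), (25, 15, -34), (-34, 53, 6), (6, 55, -25), (-25, 45, 16), (16, 51, -16), (-16, 45, 25), (25, 55, -6), (-6, 53, 34), (34, 15, -25), … (20 more)
river cycle of g (length 30): (-24, 35, 25), (25, 15, -34), (-34, 53, 6), (6, 55, -25), (-25, 45, 16), (16, 51, -16), (-16, 45, 25), (25, 55, -6), (-6, 53, 34), (34, 15, -25), … (20 more)
cycles coincide ⇒ equivalent

yes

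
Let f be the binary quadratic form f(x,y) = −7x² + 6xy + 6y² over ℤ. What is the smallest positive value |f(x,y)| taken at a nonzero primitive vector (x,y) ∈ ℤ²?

river: ρ → (6,6,-7)
river: ρ → (-7,8,5)
river: ρ → (5,12,-3)
river: ρ → (-3,12,5)
river: ρ → (5,8,-7)
river: ρ → (-7,6,6)
closes: descent 0, river 6
min |a| on river = 3

3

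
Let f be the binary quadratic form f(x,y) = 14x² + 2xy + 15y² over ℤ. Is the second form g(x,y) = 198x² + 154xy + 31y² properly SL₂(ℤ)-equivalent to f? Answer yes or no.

D₁ = -836, D₂ = -836
f: reduced (well bottom): (14,2,15) with a≤c, −a<b≤a
g: flip: (198,154,31)→(31,-154,198)
g: translate: b→-30 (≡-154 mod 62), so (31,-154,198)→(31,-30,14)
g: flip: (31,-30,14)→(14,30,31)
g: translate: b→2 (≡30 mod 28), so (14,30,31)→(14,2,15)
g: reduced (well bottom): (14,2,15) with a≤c, −a<b≤a
reduced forms (14, 2, 15) vs (14, 2, 15) ⇒ equivalent

yes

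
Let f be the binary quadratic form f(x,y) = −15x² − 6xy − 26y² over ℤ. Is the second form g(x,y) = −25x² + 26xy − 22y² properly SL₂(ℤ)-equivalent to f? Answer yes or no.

D₁ = -1524, D₂ = -1524
f is negative-definite; reduce −f:
−f: reduced (well bottom): (15,6,26) with a≤c, −a<b≤a
flip sign back: reduced form of f is (-15,-6,-26)
g is negative-definite; reduce −g:
−g: translate: b→24 (≡-26 mod 50), so (25,-26,22)→(25,24,21)
−g: flip: (25,24,21)→(21,-24,25)
−g: translate: b→18 (≡-24 mod 42), so (21,-24,25)→(21,18,22)
−g: reduced (well bottom): (21,18,22) with a≤c, −a<b≤a
flip sign back: reduced form of g is (-21,-18,-22)
reduced forms (-15, -6, -26) vs (-21, -18, -22) ⇒ inequivalent

no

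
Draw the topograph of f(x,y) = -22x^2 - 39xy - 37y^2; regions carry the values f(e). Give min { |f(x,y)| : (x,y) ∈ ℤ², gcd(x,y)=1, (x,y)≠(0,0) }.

translate: b→-5 (≡39 mod 44), so (22,39,37)→(22,-5,20)
flip: (22,-5,20)→(20,5,22)
reduced (well bottom): (20,5,22) with a≤c, −a<b≤a
well minimum |f| = |-20| = 20 (negative-definite)

20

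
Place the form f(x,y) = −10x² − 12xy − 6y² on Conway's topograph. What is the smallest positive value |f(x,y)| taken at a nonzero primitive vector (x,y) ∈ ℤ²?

translate: b→-8 (≡12 mod 20), so (10,12,6)→(10,-8,4)
flip: (10,-8,4)→(4,8,10)
translate: b→0 (≡8 mod 8), so (4,8,10)→(4,0,6)
reduced (well bottom): (4,0,6) with a≤c, −a<b≤a
well minimum |f| = |-4| = 4 (negative-definite)

4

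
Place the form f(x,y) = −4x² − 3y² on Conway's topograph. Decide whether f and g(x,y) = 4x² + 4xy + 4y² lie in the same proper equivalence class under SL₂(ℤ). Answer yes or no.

D₁ = -48, D₂ = -48
f is negative-definite; reduce −f:
−f: flip: (4,0,3)→(3,0,4)
−f: reduced (well bottom): (3,0,4) with a≤c, −a<b≤a
flip sign back: reduced form of f is (-3,0,-4)
g: reduced (well bottom): (4,4,4) with a≤c, −a<b≤a
reduced forms (-3, 0, -4) vs (4, 4, 4) ⇒ inequivalent

no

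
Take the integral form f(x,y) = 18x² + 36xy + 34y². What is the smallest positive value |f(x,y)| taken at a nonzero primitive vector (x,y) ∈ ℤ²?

translate: b→0 (≡36 mod 36), so (18,36,34)→(18,0,16)
flip: (18,0,16)→(16,0,18)
reduced (well bottom): (16,0,18) with a≤c, −a<b≤a
well minimum = a = 16

16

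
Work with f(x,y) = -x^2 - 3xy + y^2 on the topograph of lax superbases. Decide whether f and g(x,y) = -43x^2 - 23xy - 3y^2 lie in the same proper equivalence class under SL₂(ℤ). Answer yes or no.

D₁ = 13, D₂ = 13
river cycle of f (length 2): (1, 3, -1), (-1, 3, 1)
river cycle of g (length 2): (1, 3, -1), (-1, 3, 1)
cycles coincide ⇒ equivalent

yes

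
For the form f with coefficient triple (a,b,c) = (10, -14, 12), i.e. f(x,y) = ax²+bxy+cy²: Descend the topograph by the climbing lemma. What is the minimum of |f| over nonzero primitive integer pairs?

translate: b→6 (≡-14 mod 20), so (10,-14,12)→(10,6,8)
flip: (10,6,8)→(8,-6,10)
reduced (well bottom): (8,-6,10) with a≤c, −a<b≤a
well minimum = a = 8

8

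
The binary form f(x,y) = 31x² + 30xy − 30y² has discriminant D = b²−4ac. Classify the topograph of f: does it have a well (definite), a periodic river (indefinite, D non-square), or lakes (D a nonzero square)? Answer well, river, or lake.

D = b²−4ac = 30² − 4·31·(-30) = 4620
D > 0 non-square ⇒ indefinite ⇒ periodic river

river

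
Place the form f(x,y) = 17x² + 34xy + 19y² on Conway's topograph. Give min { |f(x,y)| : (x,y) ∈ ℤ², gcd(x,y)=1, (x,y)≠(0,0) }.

translate: b→0 (≡34 mod 34), so (17,34,19)→(17,0,2)
flip: (17,0,2)→(2,0,17)
reduced (well bottom): (2,0,17) with a≤c, −a<b≤a
well minimum = a = 2

2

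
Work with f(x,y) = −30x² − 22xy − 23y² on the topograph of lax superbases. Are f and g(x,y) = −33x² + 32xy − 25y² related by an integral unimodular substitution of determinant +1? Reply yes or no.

D₁ = -2276, D₂ = -2276
f is negative-definite; reduce −f:
−f: flip: (30,22,23)→(23,-22,30)
−f: reduced (well bottom): (23,-22,30) with a≤c, −a<b≤a
flip sign back: reduced form of f is (-23,22,-30)
g is negative-definite; reduce −g:
−g: flip: (33,-32,25)→(25,32,33)
−g: translate: b→-18 (≡32 mod 50), so (25,32,33)→(25,-18,26)
−g: reduced (well bottom): (25,-18,26) with a≤c, −a<b≤a
flip sign back: reduced form of g is (-25,18,-26)
reduced forms (-23, 22, -30) vs (-25, 18, -26) ⇒ inequivalent

no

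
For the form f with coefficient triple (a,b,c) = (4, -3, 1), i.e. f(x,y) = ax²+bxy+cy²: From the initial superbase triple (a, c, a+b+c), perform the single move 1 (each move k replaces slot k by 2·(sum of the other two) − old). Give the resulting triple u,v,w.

start (4,1,2) = (f(1,0),f(0,1),f(1,1))
replace slot 1: 2·(1+2) − 4 = 2 → (2,1,2)

2,1,2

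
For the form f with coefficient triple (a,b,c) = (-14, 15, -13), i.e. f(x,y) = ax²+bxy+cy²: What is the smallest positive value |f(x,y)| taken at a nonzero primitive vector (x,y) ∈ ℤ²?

translate: b→13 (≡-15 mod 28), so (14,-15,13)→(14,13,12)
flip: (14,13,12)→(12,-13,14)
translate: b→11 (≡-13 mod 24), so (12,-13,14)→(12,11,13)
reduced (well bottom): (12,11,13) with a≤c, −a<b≤a
well minimum |f| = |-12| = 12 (negative-definite)

12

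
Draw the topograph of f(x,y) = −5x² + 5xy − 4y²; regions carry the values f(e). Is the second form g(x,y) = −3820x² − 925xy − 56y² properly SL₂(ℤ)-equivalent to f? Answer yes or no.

D₁ = -55, D₂ = -55
f is negative-definite; reduce −f:
−f: translate: b→5 (≡-5 mod 10), so (5,-5,4)→(5,5,4)
−f: flip: (5,5,4)→(4,-5,5)
−f: translate: b→3 (≡-5 mod 8), so (4,-5,5)→(4,3,4)
−f: reduced (well bottom): (4,3,4) with a≤c, −a<b≤a
flip sign back: reduced form of f is (-4,-3,-4)
g is negative-definite; reduce −g:
−g: flip: (3820,925,56)→(56,-925,3820)
−g: translate: b→-29 (≡-925 mod 112), so (56,-925,3820)→(56,-29,4)
−g: flip: (56,-29,4)→(4,29,56)
−g: translate: b→-3 (≡29 mod 8), so (4,29,56)→(4,-3,4)
−g: flip: (4,-3,4)→(4,3,4)
−g: reduced (well bottom): (4,3,4) with a≤c, −a<b≤a
flip sign back: reduced form of g is (-4,-3,-4)
reduced forms (-4, -3, -4) vs (-4, -3, -4) ⇒ equivalent

yes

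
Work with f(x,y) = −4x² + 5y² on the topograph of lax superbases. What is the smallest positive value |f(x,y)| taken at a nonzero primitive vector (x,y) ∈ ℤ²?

descent: ρ → (5,0,-4)
descent: ρ → (-4,8,1)  [lands on river]
river: ρ → (1,8,-4)
closes: descent 2, river 2
min |a| on river = 1

1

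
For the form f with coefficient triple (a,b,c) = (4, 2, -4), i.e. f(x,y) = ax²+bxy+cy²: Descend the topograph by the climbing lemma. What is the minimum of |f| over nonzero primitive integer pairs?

river: ρ → (-4,6,2)
river: ρ → (2,6,-4)
river: ρ → (-4,2,4)
river: ρ → (4,6,-2)
river: ρ → (-2,6,4)
river: ρ → (4,2,-4)
closes: descent 0, river 6
min |a| on river = 2

2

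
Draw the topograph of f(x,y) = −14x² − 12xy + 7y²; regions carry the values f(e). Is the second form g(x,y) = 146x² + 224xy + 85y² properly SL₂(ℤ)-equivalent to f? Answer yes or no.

D₁ = 536, D₂ = 536
river cycle of f (length 14): (7, 12, -14), (-14, 16, 5), (5, 14, -17), (-17, 20, 2), (2, 20, -17), (-17, 14, 5), (5, 16, -14), (-14, 12, 7), (7, 16, -10), (-10, 4, 13), … (4 more)
river cycle of g (length 14): (7, 12, -14), (-14, 16, 5), (5, 14, -17), (-17, 20, 2), (2, 20, -17), (-17, 14, 5), (5, 16, -14), (-14, 12, 7), (7, 16, -10), (-10, 4, 13), … (4 more)
cycles coincide ⇒ equivalent

yes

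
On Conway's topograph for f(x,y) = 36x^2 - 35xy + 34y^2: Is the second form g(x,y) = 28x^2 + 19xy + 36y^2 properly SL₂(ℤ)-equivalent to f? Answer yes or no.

D₁ = -3671, D₂ = -3671
f: flip: (36,-35,34)→(34,35,36)
f: translate: b→-33 (≡35 mod 68), so (34,35,36)→(34,-33,35)
f: reduced (well bottom): (34,-33,35) with a≤c, −a<b≤a
g: reduced (well bottom): (28,19,36) with a≤c, −a<b≤a
reduced forms (34, -33, 35) vs (28, 19, 36) ⇒ inequivalent

no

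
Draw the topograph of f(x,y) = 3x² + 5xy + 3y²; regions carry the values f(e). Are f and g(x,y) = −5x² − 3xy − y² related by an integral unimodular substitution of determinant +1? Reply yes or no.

D₁ = -11, D₂ = -11
f: translate: b→-1 (≡5 mod 6), so (3,5,3)→(3,-1,1)
f: flip: (3,-1,1)→(1,1,3)
f: reduced (well bottom): (1,1,3) with a≤c, −a<b≤a
g is negative-definite; reduce −g:
−g: flip: (5,3,1)→(1,-3,5)
−g: translate: b→1 (≡-3 mod 2), so (1,-3,5)→(1,1,3)
−g: reduced (well bottom): (1,1,3) with a≤c, −a<b≤a
flip sign back: reduced form of g is (-1,-1,-3)
reduced forms (1, 1, 3) vs (-1, -1, -3) ⇒ inequivalent

no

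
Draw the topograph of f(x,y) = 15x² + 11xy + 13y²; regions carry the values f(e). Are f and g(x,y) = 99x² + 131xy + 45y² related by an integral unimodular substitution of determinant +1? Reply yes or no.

D₁ = -659, D₂ = -659
f: flip: (15,11,13)→(13,-11,15)
f: reduced (well bottom): (13,-11,15) with a≤c, −a<b≤a
g: translate: b→-67 (≡131 mod 198), so (99,131,45)→(99,-67,13)
g: flip: (99,-67,13)→(13,67,99)
g: translate: b→-11 (≡67 mod 26), so (13,67,99)→(13,-11,15)
g: reduced (well bottom): (13,-11,15) with a≤c, −a<b≤a
reduced forms (13, -11, 15) vs (13, -11, 15) ⇒ equivalent

yes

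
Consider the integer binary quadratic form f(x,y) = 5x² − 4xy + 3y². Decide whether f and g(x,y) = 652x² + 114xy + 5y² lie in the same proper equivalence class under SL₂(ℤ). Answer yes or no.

D₁ = -44, D₂ = -44
f: flip: (5,-4,3)→(3,4,5)
f: translate: b→-2 (≡4 mod 6), so (3,4,5)→(3,-2,4)
f: reduced (well bottom): (3,-2,4) with a≤c, −a<b≤a
g: flip: (652,114,5)→(5,-114,652)
g: translate: b→-4 (≡-114 mod 10), so (5,-114,652)→(5,-4,3)
g: flip: (5,-4,3)→(3,4,5)
g: translate: b→-2 (≡4 mod 6), so (3,4,5)→(3,-2,4)
g: reduced (well bottom): (3,-2,4) with a≤c, −a<b≤a
reduced forms (3, -2, 4) vs (3, -2, 4) ⇒ equivalent

yes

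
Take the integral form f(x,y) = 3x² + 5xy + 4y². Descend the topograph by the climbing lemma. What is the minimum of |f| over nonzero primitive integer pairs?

translate: b→-1 (≡5 mod 6), so (3,5,4)→(3,-1,2)
flip: (3,-1,2)→(2,1,3)
reduced (well bottom): (2,1,3) with a≤c, −a<b≤a
well minimum = a = 2

2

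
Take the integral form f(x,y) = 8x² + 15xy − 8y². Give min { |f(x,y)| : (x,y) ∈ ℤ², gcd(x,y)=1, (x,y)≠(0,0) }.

river: ρ → (-8,17,6)
river: ρ → (6,19,-5)
river: ρ → (-5,21,2)
river: ρ → (2,19,-15)
river: ρ → (-15,11,6)
river: ρ → (6,13,-13)
river: ρ → (-13,13,6)
river: ρ → (6,11,-15)
river: ρ → (-15,19,2)
river: ρ → (2,21,-5)
river: ρ → (-5,19,6)
river: ρ → (6,17,-8)
river: ρ → (-8,15,8)
river: ρ → (8,17,-6)
river: ρ → (-6,19,5)
river: ρ → (5,21,-2)
river: ρ → (-2,19,15)
river: ρ → (15,11,-6)
river: ρ → (-6,13,13)
river: ρ → (13,13,-6)
river: ρ → (-6,11,15)
river: ρ → (15,19,-2)
river: ρ → (-2,21,5)
river: ρ → (5,19,-6)
river: ρ → (-6,17,8)
river: ρ → (8,15,-8)
closes: descent 0, river 26
min |a| on river = 2

2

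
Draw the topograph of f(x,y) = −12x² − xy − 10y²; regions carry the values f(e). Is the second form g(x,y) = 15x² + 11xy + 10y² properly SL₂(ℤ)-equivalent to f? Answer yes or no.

D₁ = -479, D₂ = -479
f is negative-definite; reduce −f:
−f: flip: (12,1,10)→(10,-1,12)
−f: reduced (well bottom): (10,-1,12) with a≤c, −a<b≤a
flip sign back: reduced form of f is (-10,1,-12)
g: flip: (15,11,10)→(10,-11,15)
g: translate: b→9 (≡-11 mod 20), so (10,-11,15)→(10,9,14)
g: reduced (well bottom): (10,9,14) with a≤c, −a<b≤a
reduced forms (-10, 1, -12) vs (10, 9, 14) ⇒ inequivalent

no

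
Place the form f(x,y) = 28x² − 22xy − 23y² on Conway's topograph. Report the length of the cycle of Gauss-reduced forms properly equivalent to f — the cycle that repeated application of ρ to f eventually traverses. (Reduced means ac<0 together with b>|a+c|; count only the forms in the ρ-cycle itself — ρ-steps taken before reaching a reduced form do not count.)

D = 3060, ⌊√D⌋ = 55
descent: ρ → (-23,22,28)  [lands on river]
river: ρ → (28,34,-17)
river: ρ → (-17,34,28)
river: ρ → (28,22,-23)
river: ρ → (-23,24,27)
river: ρ → (27,30,-20)
river: ρ → (-20,50,7)
river: ρ → (7,48,-27)
river: ρ → (-27,6,28)
river: ρ → (28,50,-5)
river: ρ → (-5,50,28)
river: ρ → (28,6,-27)
river: ρ → (-27,48,7)
river: ρ → (7,50,-20)
river: ρ → (-20,30,27)
river: ρ → (27,24,-23)
ρ-cycle length = 16 (tail of 1 descent step not counted)

16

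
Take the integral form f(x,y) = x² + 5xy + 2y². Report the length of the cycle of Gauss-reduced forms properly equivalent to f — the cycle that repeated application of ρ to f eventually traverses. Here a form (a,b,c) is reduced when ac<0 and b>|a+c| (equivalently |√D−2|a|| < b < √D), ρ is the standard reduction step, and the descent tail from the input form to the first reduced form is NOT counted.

D = 17, ⌊√D⌋ = 4
descent: ρ → (2,3,-1)  [lands on river]
river: ρ → (-1,3,2)
river: ρ → (2,1,-2)
river: ρ → (-2,3,1)
river: ρ → (1,3,-2)
river: ρ → (-2,1,2)
ρ-cycle length = 6 (tail of 1 descent step not counted)

6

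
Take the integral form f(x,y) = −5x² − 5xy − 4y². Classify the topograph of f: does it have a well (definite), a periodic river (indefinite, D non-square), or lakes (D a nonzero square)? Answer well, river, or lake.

D = b²−4ac = (-5)² − 4·(-5)·(-4) = -55
D < 0 ⇒ definite ⇒ every region one sign ⇒ single well

well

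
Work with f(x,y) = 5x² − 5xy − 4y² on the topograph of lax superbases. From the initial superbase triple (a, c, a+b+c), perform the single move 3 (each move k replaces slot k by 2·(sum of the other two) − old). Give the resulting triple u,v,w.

start (5,-4,-4) = (f(1,0),f(0,1),f(1,1))
replace slot 3: 2·(5+(-4)) − (-4) = 6 → (5,-4,6)

5,-4,6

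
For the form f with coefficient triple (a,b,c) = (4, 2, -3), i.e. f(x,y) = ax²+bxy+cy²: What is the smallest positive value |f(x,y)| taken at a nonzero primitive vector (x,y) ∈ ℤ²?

river: ρ → (-3,4,3)
river: ρ → (3,2,-4)
river: ρ → (-4,6,1)
river: ρ → (1,6,-4)
river: ρ → (-4,2,3)
river: ρ → (3,4,-3)
river: ρ → (-3,2,4)
river: ρ → (4,6,-1)
river: ρ → (-1,6,4)
river: ρ → (4,2,-3)
closes: descent 0, river 10
min |a| on river = 1

1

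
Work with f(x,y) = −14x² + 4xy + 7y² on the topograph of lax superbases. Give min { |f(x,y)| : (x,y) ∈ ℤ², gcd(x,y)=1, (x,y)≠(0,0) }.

descent: ρ → (7,10,-11)  [lands on river]
river: ρ → (-11,12,6)
river: ρ → (6,12,-11)
river: ρ → (-11,10,7)
river: ρ → (7,18,-3)
river: ρ → (-3,18,7)
closes: descent 1, river 6
min |a| on river = 3

3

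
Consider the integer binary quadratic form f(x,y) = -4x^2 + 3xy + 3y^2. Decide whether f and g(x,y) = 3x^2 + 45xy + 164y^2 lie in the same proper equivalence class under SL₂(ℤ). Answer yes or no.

D₁ = 57, D₂ = 57
river cycle of f (length 6): (3, 3, -4), (-4, 5, 2), (2, 7, -1), (-1, 7, 2), (2, 5, -4), (-4, 3, 3)
river cycle of g (length 6): (3, 3, -4), (-4, 5, 2), (2, 7, -1), (-1, 7, 2), (2, 5, -4), (-4, 3, 3)
cycles coincide ⇒ equivalent

yes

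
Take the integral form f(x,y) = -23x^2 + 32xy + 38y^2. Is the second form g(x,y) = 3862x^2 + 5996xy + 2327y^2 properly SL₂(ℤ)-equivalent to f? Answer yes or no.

D₁ = 4520, D₂ = 4520
river cycle of f (length 14): (38, 44, -17), (-17, 58, 17), (17, 44, -38), (-38, 32, 23), (23, 60, -10), (-10, 60, 23), (23, 32, -38), (-38, 44, 17), (17, 58, -17), (-17, 44, 38), … (4 more)
river cycle of g (length 14): (38, 44, -17), (-17, 58, 17), (17, 44, -38), (-38, 32, 23), (23, 60, -10), (-10, 60, 23), (23, 32, -38), (-38, 44, 17), (17, 58, -17), (-17, 44, 38), … (4 more)
cycles coincide ⇒ equivalent

yes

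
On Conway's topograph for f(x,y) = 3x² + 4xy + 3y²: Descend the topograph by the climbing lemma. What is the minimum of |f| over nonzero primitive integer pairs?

translate: b→-2 (≡4 mod 6), so (3,4,3)→(3,-2,2)
flip: (3,-2,2)→(2,2,3)
reduced (well bottom): (2,2,3) with a≤c, −a<b≤a
well minimum = a = 2

2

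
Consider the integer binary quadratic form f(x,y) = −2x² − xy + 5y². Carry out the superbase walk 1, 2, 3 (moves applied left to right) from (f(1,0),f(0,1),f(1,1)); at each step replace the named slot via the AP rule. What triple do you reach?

start (-2,5,2) = (f(1,0),f(0,1),f(1,1))
replace slot 1: 2·(5+2) − (-2) = 16 → (16,5,2)
replace slot 2: 2·(16+2) − 5 = 31 → (16,31,2)
replace slot 3: 2·(16+31) − 2 = 92 → (16,31,92)

16,31,92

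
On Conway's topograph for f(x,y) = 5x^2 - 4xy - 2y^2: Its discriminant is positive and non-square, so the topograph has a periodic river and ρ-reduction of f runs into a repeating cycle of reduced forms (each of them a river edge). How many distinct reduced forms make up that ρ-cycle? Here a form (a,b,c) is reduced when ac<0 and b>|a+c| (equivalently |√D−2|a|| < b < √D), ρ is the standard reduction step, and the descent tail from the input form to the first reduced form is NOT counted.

D = 56, ⌊√D⌋ = 7
descent: ρ → (-2,4,5)  [lands on river]
river: ρ → (5,6,-1)
river: ρ → (-1,6,5)
river: ρ → (5,4,-2)
ρ-cycle length = 4 (tail of 1 descent step not counted)

4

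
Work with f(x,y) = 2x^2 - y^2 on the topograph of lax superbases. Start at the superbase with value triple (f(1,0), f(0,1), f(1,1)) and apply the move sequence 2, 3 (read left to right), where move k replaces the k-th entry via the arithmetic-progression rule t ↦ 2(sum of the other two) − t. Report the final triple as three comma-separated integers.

start (2,-1,1) = (f(1,0),f(0,1),f(1,1))
replace slot 2: 2·(2+1) − (-1) = 7 → (2,7,1)
replace slot 3: 2·(2+7) − 1 = 17 → (2,7,17)

2,7,17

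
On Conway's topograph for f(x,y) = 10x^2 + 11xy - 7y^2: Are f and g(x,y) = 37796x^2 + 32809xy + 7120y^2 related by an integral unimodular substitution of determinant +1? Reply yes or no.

D₁ = 401, D₂ = 401
river cycle of f (length 10): (-7, 17, 4), (4, 15, -11), (-11, 7, 8), (8, 9, -10), (-10, 11, 7), (7, 17, -4), (-4, 15, 11), (11, 7, -8), (-8, 9, 10), (10, 11, -7)
river cycle of g (length 10): (10, 11, -7), (-7, 17, 4), (4, 15, -11), (-11, 7, 8), (8, 9, -10), (-10, 11, 7), (7, 17, -4), (-4, 15, 11), (11, 7, -8), (-8, 9, 10)
cycles coincide ⇒ equivalent

yes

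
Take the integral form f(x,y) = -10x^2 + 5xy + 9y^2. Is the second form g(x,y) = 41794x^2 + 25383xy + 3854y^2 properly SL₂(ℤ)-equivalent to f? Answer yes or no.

D₁ = 385, D₂ = 385
river cycle of f (length 12): (9, 13, -6), (-6, 11, 11), (11, 11, -6), (-6, 13, 9), (9, 5, -10), (-10, 15, 4), (4, 17, -6), (-6, 19, 1), (1, 19, -6), (-6, 17, 4), … (2 more)
river cycle of g (length 12): (9, 13, -6), (-6, 11, 11), (11, 11, -6), (-6, 13, 9), (9, 5, -10), (-10, 15, 4), (4, 17, -6), (-6, 19, 1), (1, 19, -6), (-6, 17, 4), … (2 more)
cycles coincide ⇒ equivalent

yes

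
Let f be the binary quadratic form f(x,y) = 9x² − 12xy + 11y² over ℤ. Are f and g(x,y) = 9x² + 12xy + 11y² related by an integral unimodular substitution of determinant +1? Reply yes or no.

D₁ = -252, D₂ = -252
f: translate: b→6 (≡-12 mod 18), so (9,-12,11)→(9,6,8)
f: flip: (9,6,8)→(8,-6,9)
f: reduced (well bottom): (8,-6,9) with a≤c, −a<b≤a
g: translate: b→-6 (≡12 mod 18), so (9,12,11)→(9,-6,8)
g: flip: (9,-6,8)→(8,6,9)
g: reduced (well bottom): (8,6,9) with a≤c, −a<b≤a
reduced forms (8, -6, 9) vs (8, 6, 9) ⇒ inequivalent

no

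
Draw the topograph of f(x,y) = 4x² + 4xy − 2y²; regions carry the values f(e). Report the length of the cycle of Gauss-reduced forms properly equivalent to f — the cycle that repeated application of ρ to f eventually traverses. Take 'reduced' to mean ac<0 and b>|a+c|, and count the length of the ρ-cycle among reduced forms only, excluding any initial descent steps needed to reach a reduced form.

D = 48, ⌊√D⌋ = 6
river: ρ → (-2,4,4)
river: ρ → (4,4,-2)
ρ-cycle length = 2 (tail of 0 descent steps not counted)

2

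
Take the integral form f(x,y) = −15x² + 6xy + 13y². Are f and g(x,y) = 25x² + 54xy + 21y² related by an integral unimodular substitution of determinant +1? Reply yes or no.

D₁ = 816, D₂ = 816
river cycle of f (length 8): (13, 20, -8), (-8, 28, 1), (1, 28, -8), (-8, 20, 13), (13, 6, -15), (-15, 24, 4), (4, 24, -15), (-15, 6, 13)
river cycle of g (length 8): (-8, 28, 1), (1, 28, -8), (-8, 20, 13), (13, 6, -15), (-15, 24, 4), (4, 24, -15), (-15, 6, 13), (13, 20, -8)
cycles coincide ⇒ equivalent

yes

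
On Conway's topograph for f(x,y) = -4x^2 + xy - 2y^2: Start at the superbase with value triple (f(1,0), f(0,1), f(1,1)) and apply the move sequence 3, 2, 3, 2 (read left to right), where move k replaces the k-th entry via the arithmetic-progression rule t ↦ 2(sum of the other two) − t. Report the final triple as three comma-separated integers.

start (-4,-2,-5) = (f(1,0),f(0,1),f(1,1))
replace slot 3: 2·((-4)+(-2)) − (-5) = -7 → (-4,-2,-7)
replace slot 2: 2·((-4)+(-7)) − (-2) = -20 → (-4,-20,-7)
replace slot 3: 2·((-4)+(-20)) − (-7) = -41 → (-4,-20,-41)
replace slot 2: 2·((-4)+(-41)) − (-20) = -70 → (-4,-70,-41)

-4,-70,-41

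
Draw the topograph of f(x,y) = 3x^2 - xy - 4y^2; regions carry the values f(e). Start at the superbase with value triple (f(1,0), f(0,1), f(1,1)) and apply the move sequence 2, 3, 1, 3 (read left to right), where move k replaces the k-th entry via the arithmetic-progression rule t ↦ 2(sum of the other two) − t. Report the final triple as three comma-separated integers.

start (3,-4,-2) = (f(1,0),f(0,1),f(1,1))
replace slot 2: 2·(3+(-2)) − (-4) = 6 → (3,6,-2)
replace slot 3: 2·(3+6) − (-2) = 20 → (3,6,20)
replace slot 1: 2·(6+20) − 3 = 49 → (49,6,20)
replace slot 3: 2·(49+6) − 20 = 90 → (49,6,90)

49,6,90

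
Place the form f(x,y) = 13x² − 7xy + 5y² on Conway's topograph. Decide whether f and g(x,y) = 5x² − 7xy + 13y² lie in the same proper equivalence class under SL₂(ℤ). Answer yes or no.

D₁ = -211, D₂ = -211
f: flip: (13,-7,5)→(5,7,13)
f: translate: b→-3 (≡7 mod 10), so (5,7,13)→(5,-3,11)
f: reduced (well bottom): (5,-3,11) with a≤c, −a<b≤a
g: translate: b→3 (≡-7 mod 10), so (5,-7,13)→(5,3,11)
g: reduced (well bottom): (5,3,11) with a≤c, −a<b≤a
reduced forms (5, -3, 11) vs (5, 3, 11) ⇒ inequivalent

no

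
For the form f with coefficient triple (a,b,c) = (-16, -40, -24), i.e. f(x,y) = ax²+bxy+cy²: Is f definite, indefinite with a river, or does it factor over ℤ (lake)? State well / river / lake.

D = b²−4ac = (-40)² − 4·(-16)·(-24) = 64
D = 8² is a perfect square ⇒ form factors over ℤ ⇒ lakes

lake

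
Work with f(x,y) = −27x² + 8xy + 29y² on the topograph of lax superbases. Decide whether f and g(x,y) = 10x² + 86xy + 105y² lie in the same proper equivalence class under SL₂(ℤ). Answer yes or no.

D₁ = 3196, D₂ = 3196
river cycle of f (length 6): (29, 50, -6), (-6, 46, 45), (45, 44, -7), (-7, 54, 10), (10, 46, -27), (-27, 8, 29)
river cycle of g (length 6): (10, 46, -27), (-27, 8, 29), (29, 50, -6), (-6, 46, 45), (45, 44, -7), (-7, 54, 10)
cycles coincide ⇒ equivalent

yes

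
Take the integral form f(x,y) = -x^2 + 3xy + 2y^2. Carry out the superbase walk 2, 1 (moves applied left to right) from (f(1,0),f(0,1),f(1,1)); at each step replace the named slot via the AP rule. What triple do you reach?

start (-1,2,4) = (f(1,0),f(0,1),f(1,1))
replace slot 2: 2·((-1)+4) − 2 = 4 → (-1,4,4)
replace slot 1: 2·(4+4) − (-1) = 17 → (17,4,4)

17,4,4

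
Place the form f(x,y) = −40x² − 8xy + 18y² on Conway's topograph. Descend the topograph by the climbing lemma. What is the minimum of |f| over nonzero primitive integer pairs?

descent: ρ → (18,44,-14)  [lands on river]
river: ρ → (-14,40,24)
river: ρ → (24,8,-30)
river: ρ → (-30,52,2)
river: ρ → (2,52,-30)
river: ρ → (-30,8,24)
river: ρ → (24,40,-14)
river: ρ → (-14,44,18)
river: ρ → (18,28,-30)
river: ρ → (-30,32,16)
river: ρ → (16,32,-30)
river: ρ → (-30,28,18)
closes: descent 1, river 12
min |a| on river = 2

2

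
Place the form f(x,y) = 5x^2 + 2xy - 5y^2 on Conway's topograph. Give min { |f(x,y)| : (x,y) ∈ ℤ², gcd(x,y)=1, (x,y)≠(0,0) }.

river: ρ → (-5,8,2)
river: ρ → (2,8,-5)
river: ρ → (-5,2,5)
river: ρ → (5,8,-2)
river: ρ → (-2,8,5)
river: ρ → (5,2,-5)
closes: descent 0, river 6
min |a| on river = 2

2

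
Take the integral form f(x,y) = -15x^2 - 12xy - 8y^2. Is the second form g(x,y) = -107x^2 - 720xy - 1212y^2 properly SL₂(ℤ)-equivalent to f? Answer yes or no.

D₁ = -336, D₂ = -336
f is negative-definite; reduce −f:
−f: flip: (15,12,8)→(8,-12,15)
−f: translate: b→4 (≡-12 mod 16), so (8,-12,15)→(8,4,11)
−f: reduced (well bottom): (8,4,11) with a≤c, −a<b≤a
flip sign back: reduced form of f is (-8,-4,-11)
g is negative-definite; reduce −g:
−g: translate: b→78 (≡720 mod 214), so (107,720,1212)→(107,78,15)
−g: flip: (107,78,15)→(15,-78,107)
−g: translate: b→12 (≡-78 mod 30), so (15,-78,107)→(15,12,8)
−g: flip: (15,12,8)→(8,-12,15)
−g: translate: b→4 (≡-12 mod 16), so (8,-12,15)→(8,4,11)
−g: reduced (well bottom): (8,4,11) with a≤c, −a<b≤a
flip sign back: reduced form of g is (-8,-4,-11)
reduced forms (-8, -4, -11) vs (-8, -4, -11) ⇒ equivalent

yes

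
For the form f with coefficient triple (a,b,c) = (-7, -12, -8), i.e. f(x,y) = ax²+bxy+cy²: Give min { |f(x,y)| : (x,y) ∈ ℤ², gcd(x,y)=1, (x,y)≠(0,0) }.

translate: b→-2 (≡12 mod 14), so (7,12,8)→(7,-2,3)
flip: (7,-2,3)→(3,2,7)
reduced (well bottom): (3,2,7) with a≤c, −a<b≤a
well minimum |f| = |-3| = 3 (negative-definite)

3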